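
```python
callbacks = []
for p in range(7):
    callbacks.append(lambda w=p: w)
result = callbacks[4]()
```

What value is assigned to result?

Step 1: Default argument w=p captures p's value at each iteration.
Step 2: callbacks[4] captured w = 4 when p was 4.
Step 3: result = 4

The answer is 4.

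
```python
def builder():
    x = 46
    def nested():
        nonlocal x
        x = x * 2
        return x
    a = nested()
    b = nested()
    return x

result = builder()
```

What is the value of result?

Step 1: x starts at 46.
Step 2: First nested(): x = 46 * 2 = 92.
Step 3: Second nested(): x = 92 * 2 = 184.
Step 4: result = 184

The answer is 184.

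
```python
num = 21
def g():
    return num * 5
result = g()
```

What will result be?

Step 1: num = 21 is defined globally.
Step 2: g() looks up num from global scope = 21, then computes 21 * 5 = 105.
Step 3: result = 105

The answer is 105.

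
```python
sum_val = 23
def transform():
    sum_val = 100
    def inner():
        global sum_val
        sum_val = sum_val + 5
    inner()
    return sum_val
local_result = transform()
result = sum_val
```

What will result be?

Step 1: Global sum_val = 23. transform() creates local sum_val = 100.
Step 2: inner() declares global sum_val and adds 5: global sum_val = 23 + 5 = 28.
Step 3: transform() returns its local sum_val = 100 (unaffected by inner).
Step 4: result = global sum_val = 28

The answer is 28.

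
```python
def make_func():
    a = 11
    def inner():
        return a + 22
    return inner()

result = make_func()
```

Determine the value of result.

Step 1: make_func() defines a = 11.
Step 2: inner() reads a = 11 from enclosing scope, returns 11 + 22 = 33.
Step 3: result = 33

The answer is 33.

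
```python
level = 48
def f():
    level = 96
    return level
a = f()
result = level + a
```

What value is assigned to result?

Step 1: Global level = 48. f() returns local level = 96.
Step 2: a = 96. Global level still = 48.
Step 3: result = 48 + 96 = 144

The answer is 144.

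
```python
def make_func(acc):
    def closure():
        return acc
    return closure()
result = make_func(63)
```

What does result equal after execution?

Step 1: make_func(63) binds parameter acc = 63.
Step 2: closure() looks up acc in enclosing scope and finds the parameter acc = 63.
Step 3: result = 63

The answer is 63.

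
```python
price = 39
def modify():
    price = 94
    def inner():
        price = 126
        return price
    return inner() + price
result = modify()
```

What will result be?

Step 1: modify() has local price = 94. inner() has local price = 126.
Step 2: inner() returns its local price = 126.
Step 3: modify() returns 126 + its own price (94) = 220

The answer is 220.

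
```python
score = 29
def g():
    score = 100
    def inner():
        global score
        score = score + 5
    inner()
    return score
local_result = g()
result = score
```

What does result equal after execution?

Step 1: Global score = 29. g() creates local score = 100.
Step 2: inner() declares global score and adds 5: global score = 29 + 5 = 34.
Step 3: g() returns its local score = 100 (unaffected by inner).
Step 4: result = global score = 34

The answer is 34.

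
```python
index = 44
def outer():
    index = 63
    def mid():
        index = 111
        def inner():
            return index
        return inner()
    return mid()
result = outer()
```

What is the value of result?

Step 1: Three levels of shadowing: global 44, outer 63, mid 111.
Step 2: inner() finds index = 111 in enclosing mid() scope.
Step 3: result = 111

The answer is 111.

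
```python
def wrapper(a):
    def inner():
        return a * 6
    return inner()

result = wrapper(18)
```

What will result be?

Step 1: wrapper(18) binds parameter a = 18.
Step 2: inner() accesses a = 18 from enclosing scope.
Step 3: result = 18 * 6 = 108

The answer is 108.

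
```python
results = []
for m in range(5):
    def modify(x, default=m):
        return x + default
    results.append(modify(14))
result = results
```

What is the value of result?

Step 1: Default argument default=m is evaluated at function definition time.
Step 2: Each iteration creates modify with default = current m value.
Step 3: modify(14) returns 14 + default. results = [14, 15, 16, 17, 18]

The answer is [14, 15, 16, 17, 18].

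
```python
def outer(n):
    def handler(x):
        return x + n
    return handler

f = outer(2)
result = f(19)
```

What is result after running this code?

Step 1: outer(2) creates a closure that captures n = 2.
Step 2: f(19) calls the closure with x = 19, returning 19 + 2 = 21.
Step 3: result = 21

The answer is 21.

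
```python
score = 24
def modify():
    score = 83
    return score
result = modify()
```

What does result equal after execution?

Step 1: Global score = 24.
Step 2: modify() creates local score = 83, shadowing the global.
Step 3: Returns local score = 83. result = 83

The answer is 83.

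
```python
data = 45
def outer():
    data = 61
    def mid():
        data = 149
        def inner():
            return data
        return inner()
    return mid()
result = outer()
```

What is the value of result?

Step 1: Three levels of shadowing: global 45, outer 61, mid 149.
Step 2: inner() finds data = 149 in enclosing mid() scope.
Step 3: result = 149

The answer is 149.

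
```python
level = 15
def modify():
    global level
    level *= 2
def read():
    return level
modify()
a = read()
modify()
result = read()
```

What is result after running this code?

Step 1: level = 15.
Step 2: First modify(): level = 15 * 2 = 30.
Step 3: Second modify(): level = 30 * 2 = 60.
Step 4: read() returns 60

The answer is 60.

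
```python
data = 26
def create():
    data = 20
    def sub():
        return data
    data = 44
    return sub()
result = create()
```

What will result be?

Step 1: create() sets data = 20, then later data = 44.
Step 2: sub() is called after data is reassigned to 44. Closures capture variables by reference, not by value.
Step 3: result = 44

The answer is 44.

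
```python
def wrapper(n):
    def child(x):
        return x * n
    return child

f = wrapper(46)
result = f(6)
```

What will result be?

Step 1: wrapper(46) creates a closure capturing n = 46.
Step 2: f(6) computes 6 * 46 = 276.
Step 3: result = 276

The answer is 276.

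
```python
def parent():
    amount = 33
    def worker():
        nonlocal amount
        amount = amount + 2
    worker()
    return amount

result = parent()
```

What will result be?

Step 1: parent() sets amount = 33.
Step 2: worker() uses nonlocal to modify amount in parent's scope: amount = 33 + 2 = 35.
Step 3: parent() returns the modified amount = 35

The answer is 35.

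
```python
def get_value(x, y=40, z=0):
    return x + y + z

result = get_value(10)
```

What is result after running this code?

Step 1: get_value(10) uses defaults y = 40, z = 0.
Step 2: Returns 10 + 40 + 0 = 50.
Step 3: result = 50

The answer is 50.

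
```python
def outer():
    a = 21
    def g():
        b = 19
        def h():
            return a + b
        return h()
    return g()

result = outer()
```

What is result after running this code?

Step 1: outer() defines a = 21. g() defines b = 19.
Step 2: h() accesses both from enclosing scopes: a = 21, b = 19.
Step 3: result = 21 + 19 = 40

The answer is 40.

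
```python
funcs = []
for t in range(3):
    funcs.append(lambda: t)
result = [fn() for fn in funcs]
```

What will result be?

Step 1: All 3 lambdas share the same variable t.
Step 2: After the loop, t = 2.
Step 3: Each call returns 2. result = [2, 2, 2]

The answer is [2, 2, 2].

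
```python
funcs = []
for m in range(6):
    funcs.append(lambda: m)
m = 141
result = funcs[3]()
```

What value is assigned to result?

Step 1: Lambdas capture the variable m by reference, not by value.
Step 2: After the loop, m is reassigned to 141.
Step 3: funcs[3]() looks up the current m = 141. result = 141

The answer is 141.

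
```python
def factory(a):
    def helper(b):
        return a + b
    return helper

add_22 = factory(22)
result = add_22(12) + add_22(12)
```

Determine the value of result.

Step 1: add_22 captures a = 22.
Step 2: add_22(12) = 22 + 12 = 34, called twice.
Step 3: result = 34 + 34 = 68

The answer is 68.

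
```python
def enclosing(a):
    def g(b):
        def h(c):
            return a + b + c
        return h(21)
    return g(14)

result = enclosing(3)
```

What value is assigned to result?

Step 1: a = 3, b = 14, c = 21 across three nested scopes.
Step 2: h() accesses all three via LEGB rule.
Step 3: result = 3 + 14 + 21 = 38

The answer is 38.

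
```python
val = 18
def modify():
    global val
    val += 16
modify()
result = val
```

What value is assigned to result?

Step 1: val = 18 globally.
Step 2: modify() modifies global val: val += 16 = 34.
Step 3: result = 34

The answer is 34.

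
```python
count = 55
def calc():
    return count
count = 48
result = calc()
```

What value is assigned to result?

Step 1: count is first set to 55, then reassigned to 48.
Step 2: calc() is called after the reassignment, so it looks up the current global count = 48.
Step 3: result = 48

The answer is 48.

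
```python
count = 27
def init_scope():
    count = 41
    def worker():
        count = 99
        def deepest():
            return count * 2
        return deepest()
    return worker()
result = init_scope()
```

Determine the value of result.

Step 1: deepest() looks up count through LEGB: not local, finds count = 99 in enclosing worker().
Step 2: Returns 99 * 2 = 198.
Step 3: result = 198

The answer is 198.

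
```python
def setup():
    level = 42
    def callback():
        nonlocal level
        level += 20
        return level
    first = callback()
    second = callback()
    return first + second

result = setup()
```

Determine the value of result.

Step 1: level starts at 42.
Step 2: First call: level = 42 + 20 = 62, returns 62.
Step 3: Second call: level = 62 + 20 = 82, returns 82.
Step 4: result = 62 + 82 = 144

The answer is 144.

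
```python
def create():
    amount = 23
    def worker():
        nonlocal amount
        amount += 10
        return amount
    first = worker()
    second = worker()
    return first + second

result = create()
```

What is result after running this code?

Step 1: amount starts at 23.
Step 2: First call: amount = 23 + 10 = 33, returns 33.
Step 3: Second call: amount = 33 + 10 = 43, returns 43.
Step 4: result = 33 + 43 = 76

The answer is 76.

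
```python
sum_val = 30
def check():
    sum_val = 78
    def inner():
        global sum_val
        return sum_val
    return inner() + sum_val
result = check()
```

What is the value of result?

Step 1: Global sum_val = 30. check() shadows with local sum_val = 78.
Step 2: inner() uses global keyword, so inner() returns global sum_val = 30.
Step 3: check() returns 30 + 78 = 108

The answer is 108.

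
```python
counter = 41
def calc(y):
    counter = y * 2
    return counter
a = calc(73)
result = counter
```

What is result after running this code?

Step 1: Global counter = 41.
Step 2: calc(73) creates local counter = 73 * 2 = 146.
Step 3: Global counter unchanged because no global keyword. result = 41

The answer is 41.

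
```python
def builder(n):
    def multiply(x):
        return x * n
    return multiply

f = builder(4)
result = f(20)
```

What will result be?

Step 1: builder(4) returns multiply closure with n = 4.
Step 2: f(20) computes 20 * 4 = 80.
Step 3: result = 80

The answer is 80.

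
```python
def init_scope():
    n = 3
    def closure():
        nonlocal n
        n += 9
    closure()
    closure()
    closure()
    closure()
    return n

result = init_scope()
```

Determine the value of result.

Step 1: n starts at 3.
Step 2: closure() is called 4 times, each adding 9.
Step 3: n = 3 + 9 * 4 = 39

The answer is 39.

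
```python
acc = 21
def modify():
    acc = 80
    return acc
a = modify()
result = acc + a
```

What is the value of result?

Step 1: Global acc = 21. modify() returns local acc = 80.
Step 2: a = 80. Global acc still = 21.
Step 3: result = 21 + 80 = 101

The answer is 101.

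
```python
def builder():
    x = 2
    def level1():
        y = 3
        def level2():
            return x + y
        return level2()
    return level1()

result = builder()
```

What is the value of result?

Step 1: x = 2 in builder. y = 3 in level1.
Step 2: level2() reads x = 2 and y = 3 from enclosing scopes.
Step 3: result = 2 + 3 = 5

The answer is 5.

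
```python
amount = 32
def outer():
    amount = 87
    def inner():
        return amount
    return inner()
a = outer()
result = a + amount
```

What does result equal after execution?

Step 1: outer() has local amount = 87. inner() reads from enclosing.
Step 2: outer() returns 87. Global amount = 32 unchanged.
Step 3: result = 87 + 32 = 119

The answer is 119.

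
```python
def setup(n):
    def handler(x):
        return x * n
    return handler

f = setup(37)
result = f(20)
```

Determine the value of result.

Step 1: setup(37) creates a closure capturing n = 37.
Step 2: f(20) computes 20 * 37 = 740.
Step 3: result = 740

The answer is 740.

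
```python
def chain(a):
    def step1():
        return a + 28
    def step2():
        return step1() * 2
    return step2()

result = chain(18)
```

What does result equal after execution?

Step 1: chain(18) captures a = 18.
Step 2: step2() calls step1() which returns 18 + 28 = 46.
Step 3: step2() returns 46 * 2 = 92

The answer is 92.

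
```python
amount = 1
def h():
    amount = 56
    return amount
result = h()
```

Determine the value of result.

Step 1: Global amount = 1.
Step 2: h() creates local amount = 56, shadowing the global.
Step 3: Returns local amount = 56. result = 56

The answer is 56.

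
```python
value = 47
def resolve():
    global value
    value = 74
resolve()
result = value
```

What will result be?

Step 1: value = 47 globally.
Step 2: resolve() declares global value and sets it to 74.
Step 3: After resolve(), global value = 74. result = 74

The answer is 74.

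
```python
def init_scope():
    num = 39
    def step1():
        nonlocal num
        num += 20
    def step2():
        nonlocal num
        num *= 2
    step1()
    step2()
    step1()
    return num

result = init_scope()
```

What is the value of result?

Step 1: num = 39.
Step 2: step1(): num = 39 + 20 = 59.
Step 3: step2(): num = 59 * 2 = 118.
Step 4: step1(): num = 118 + 20 = 138. result = 138

The answer is 138.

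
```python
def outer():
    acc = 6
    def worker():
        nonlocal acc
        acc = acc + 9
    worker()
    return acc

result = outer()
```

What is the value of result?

Step 1: outer() sets acc = 6.
Step 2: worker() uses nonlocal to modify acc in outer's scope: acc = 6 + 9 = 15.
Step 3: outer() returns the modified acc = 15

The answer is 15.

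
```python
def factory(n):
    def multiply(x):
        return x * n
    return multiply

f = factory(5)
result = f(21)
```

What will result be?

Step 1: factory(5) returns multiply closure with n = 5.
Step 2: f(21) computes 21 * 5 = 105.
Step 3: result = 105

The answer is 105.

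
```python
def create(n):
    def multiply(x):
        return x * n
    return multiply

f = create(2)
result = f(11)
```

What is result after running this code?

Step 1: create(2) returns multiply closure with n = 2.
Step 2: f(11) computes 11 * 2 = 22.
Step 3: result = 22

The answer is 22.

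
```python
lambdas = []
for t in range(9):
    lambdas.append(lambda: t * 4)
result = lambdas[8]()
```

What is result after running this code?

Step 1: All lambdas reference the same variable t (late binding).
Step 2: After the loop, t = 8. Every lambda returns t * 4.
Step 3: lambdas[8]() = 8 * 4 = 32

The answer is 32.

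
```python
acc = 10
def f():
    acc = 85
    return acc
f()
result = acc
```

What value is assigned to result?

Step 1: acc = 10 globally.
Step 2: f() creates a LOCAL acc = 85 (no global keyword!).
Step 3: The global acc is unchanged. result = 10

The answer is 10.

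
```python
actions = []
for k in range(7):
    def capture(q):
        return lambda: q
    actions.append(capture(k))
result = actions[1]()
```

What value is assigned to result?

Step 1: capture(k) creates a new scope capturing q = k at call time.
Step 2: actions[1] = capture(1), so its lambda captures q = 1.
Step 3: result = 1 (closure factory fixes late binding)

The answer is 1.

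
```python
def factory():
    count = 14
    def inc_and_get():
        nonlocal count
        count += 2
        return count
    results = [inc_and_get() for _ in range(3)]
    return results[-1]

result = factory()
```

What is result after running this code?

Step 1: count = 14.
Step 2: Three calls to inc_and_get(), each adding 2.
Step 3: Last value = 14 + 2 * 3 = 20

The answer is 20.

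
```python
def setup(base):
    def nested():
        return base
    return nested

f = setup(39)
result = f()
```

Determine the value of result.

Step 1: setup(39) creates closure capturing base = 39.
Step 2: f() returns the captured base = 39.
Step 3: result = 39

The answer is 39.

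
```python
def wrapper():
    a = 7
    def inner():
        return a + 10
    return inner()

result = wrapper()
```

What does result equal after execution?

Step 1: wrapper() defines a = 7.
Step 2: inner() reads a = 7 from enclosing scope, returns 7 + 10 = 17.
Step 3: result = 17

The answer is 17.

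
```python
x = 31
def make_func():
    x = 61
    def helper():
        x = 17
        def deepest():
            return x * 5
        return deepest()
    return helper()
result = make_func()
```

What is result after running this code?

Step 1: deepest() looks up x through LEGB: not local, finds x = 17 in enclosing helper().
Step 2: Returns 17 * 5 = 85.
Step 3: result = 85

The answer is 85.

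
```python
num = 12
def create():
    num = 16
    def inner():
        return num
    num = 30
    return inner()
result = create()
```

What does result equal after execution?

Step 1: create() sets num = 16, then later num = 30.
Step 2: inner() is called after num is reassigned to 30. Closures capture variables by reference, not by value.
Step 3: result = 30

The answer is 30.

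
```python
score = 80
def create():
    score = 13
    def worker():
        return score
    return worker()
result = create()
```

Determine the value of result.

Step 1: score = 80 globally, but create() defines score = 13 locally.
Step 2: worker() looks up score. Not in local scope, so checks enclosing scope (create) and finds score = 13.
Step 3: result = 13

The answer is 13.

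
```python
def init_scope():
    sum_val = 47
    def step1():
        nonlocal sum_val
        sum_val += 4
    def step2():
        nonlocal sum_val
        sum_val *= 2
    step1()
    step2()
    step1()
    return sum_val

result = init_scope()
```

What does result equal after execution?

Step 1: sum_val = 47.
Step 2: step1(): sum_val = 47 + 4 = 51.
Step 3: step2(): sum_val = 51 * 2 = 102.
Step 4: step1(): sum_val = 102 + 4 = 106. result = 106

The answer is 106.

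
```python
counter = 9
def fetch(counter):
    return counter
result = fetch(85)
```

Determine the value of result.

Step 1: Global counter = 9.
Step 2: fetch(85) takes parameter counter = 85, which shadows the global.
Step 3: result = 85

The answer is 85.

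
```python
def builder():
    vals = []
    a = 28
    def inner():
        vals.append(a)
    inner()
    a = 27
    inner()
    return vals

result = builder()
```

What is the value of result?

Step 1: a = 28. inner() appends current a to vals.
Step 2: First inner(): appends 28. Then a = 27.
Step 3: Second inner(): appends 27 (closure sees updated a). result = [28, 27]

The answer is [28, 27].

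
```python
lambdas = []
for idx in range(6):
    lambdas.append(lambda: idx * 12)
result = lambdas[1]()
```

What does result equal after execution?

Step 1: All lambdas reference the same variable idx (late binding).
Step 2: After the loop, idx = 5. Every lambda returns idx * 12.
Step 3: lambdas[1]() = 5 * 12 = 60

The answer is 60.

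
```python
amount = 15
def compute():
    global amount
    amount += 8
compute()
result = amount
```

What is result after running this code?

Step 1: amount = 15 globally.
Step 2: compute() modifies global amount: amount += 8 = 23.
Step 3: result = 23

The answer is 23.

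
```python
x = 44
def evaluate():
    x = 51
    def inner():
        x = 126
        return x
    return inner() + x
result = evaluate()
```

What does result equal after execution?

Step 1: evaluate() has local x = 51. inner() has local x = 126.
Step 2: inner() returns its local x = 126.
Step 3: evaluate() returns 126 + its own x (51) = 177

The answer is 177.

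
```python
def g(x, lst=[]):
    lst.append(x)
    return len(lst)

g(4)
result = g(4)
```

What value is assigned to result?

Step 1: Mutable default list persists between calls.
Step 2: First call: lst = [4], len = 1. Second call: lst = [4, 4], len = 2.
Step 3: result = 2

The answer is 2.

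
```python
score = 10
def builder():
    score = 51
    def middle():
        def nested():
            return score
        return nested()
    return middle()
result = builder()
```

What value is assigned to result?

Step 1: builder() defines score = 51. middle() and nested() have no local score.
Step 2: nested() checks local (none), enclosing middle() (none), enclosing builder() and finds score = 51.
Step 3: result = 51

The answer is 51.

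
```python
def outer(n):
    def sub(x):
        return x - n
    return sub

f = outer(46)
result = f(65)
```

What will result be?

Step 1: outer(46) creates a closure capturing n = 46.
Step 2: f(65) computes 65 - 46 = 19.
Step 3: result = 19

The answer is 19.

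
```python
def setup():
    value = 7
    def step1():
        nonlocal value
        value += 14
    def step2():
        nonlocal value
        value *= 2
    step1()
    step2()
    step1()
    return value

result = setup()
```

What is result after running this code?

Step 1: value = 7.
Step 2: step1(): value = 7 + 14 = 21.
Step 3: step2(): value = 21 * 2 = 42.
Step 4: step1(): value = 42 + 14 = 56. result = 56

The answer is 56.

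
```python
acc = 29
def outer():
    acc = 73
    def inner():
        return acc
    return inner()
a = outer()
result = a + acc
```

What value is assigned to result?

Step 1: outer() has local acc = 73. inner() reads from enclosing.
Step 2: outer() returns 73. Global acc = 29 unchanged.
Step 3: result = 73 + 29 = 102

The answer is 102.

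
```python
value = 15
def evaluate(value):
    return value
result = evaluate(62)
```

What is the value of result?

Step 1: Global value = 15.
Step 2: evaluate(62) takes parameter value = 62, which shadows the global.
Step 3: result = 62

The answer is 62.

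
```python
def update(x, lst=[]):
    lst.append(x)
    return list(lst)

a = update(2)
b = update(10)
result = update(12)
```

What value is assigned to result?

Step 1: Default list is shared. list() creates copies for return values.
Step 2: Internal list grows: [2] -> [2, 10] -> [2, 10, 12].
Step 3: result = [2, 10, 12]

The answer is [2, 10, 12].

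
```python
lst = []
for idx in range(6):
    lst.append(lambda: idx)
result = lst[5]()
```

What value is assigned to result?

Step 1: The loop creates 6 lambdas, all referencing the same variable idx.
Step 2: After the loop, idx = 5 (final value).
Step 3: lst[5]() looks up idx at call time and finds 5. This is the late binding gotcha. result = 5

The answer is 5.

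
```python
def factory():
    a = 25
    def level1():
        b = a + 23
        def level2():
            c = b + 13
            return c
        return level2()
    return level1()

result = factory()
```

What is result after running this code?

Step 1: a = 25. b = a + 23 = 48.
Step 2: c = b + 13 = 48 + 13 = 61.
Step 3: result = 61

The answer is 61.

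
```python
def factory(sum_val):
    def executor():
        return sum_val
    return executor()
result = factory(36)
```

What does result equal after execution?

Step 1: factory(36) binds parameter sum_val = 36.
Step 2: executor() looks up sum_val in enclosing scope and finds the parameter sum_val = 36.
Step 3: result = 36

The answer is 36.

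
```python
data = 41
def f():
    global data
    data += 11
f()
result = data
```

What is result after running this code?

Step 1: data = 41 globally.
Step 2: f() modifies global data: data += 11 = 52.
Step 3: result = 52

The answer is 52.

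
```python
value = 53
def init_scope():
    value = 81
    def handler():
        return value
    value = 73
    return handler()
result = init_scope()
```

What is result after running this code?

Step 1: init_scope() sets value = 81, then later value = 73.
Step 2: handler() is called after value is reassigned to 73. Closures capture variables by reference, not by value.
Step 3: result = 73

The answer is 73.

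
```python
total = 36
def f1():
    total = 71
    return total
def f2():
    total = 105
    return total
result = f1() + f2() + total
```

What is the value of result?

Step 1: Each function shadows global total with its own local.
Step 2: f1() returns 71, f2() returns 105.
Step 3: Global total = 36 is unchanged. result = 71 + 105 + 36 = 212

The answer is 212.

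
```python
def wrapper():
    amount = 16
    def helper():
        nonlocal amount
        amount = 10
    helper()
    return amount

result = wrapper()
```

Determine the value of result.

Step 1: wrapper() sets amount = 16.
Step 2: helper() uses nonlocal to reassign amount = 10.
Step 3: result = 10

The answer is 10.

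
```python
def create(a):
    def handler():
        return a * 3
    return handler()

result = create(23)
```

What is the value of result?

Step 1: create(23) binds parameter a = 23.
Step 2: handler() accesses a = 23 from enclosing scope.
Step 3: result = 23 * 3 = 69

The answer is 69.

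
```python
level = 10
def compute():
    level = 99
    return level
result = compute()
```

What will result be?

Step 1: Global level = 10.
Step 2: compute() creates local level = 99, shadowing the global.
Step 3: Returns local level = 99. result = 99

The answer is 99.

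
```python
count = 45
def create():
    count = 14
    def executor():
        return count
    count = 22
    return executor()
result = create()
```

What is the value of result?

Step 1: create() sets count = 14, then later count = 22.
Step 2: executor() is called after count is reassigned to 22. Closures capture variables by reference, not by value.
Step 3: result = 22

The answer is 22.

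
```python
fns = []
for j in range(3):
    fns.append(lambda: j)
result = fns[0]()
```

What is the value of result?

Step 1: The loop creates 3 lambdas, all referencing the same variable j.
Step 2: After the loop, j = 2 (final value).
Step 3: fns[0]() looks up j at call time and finds 2. This is the late binding gotcha. result = 2

The answer is 2.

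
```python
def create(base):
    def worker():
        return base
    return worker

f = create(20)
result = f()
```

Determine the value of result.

Step 1: create(20) creates closure capturing base = 20.
Step 2: f() returns the captured base = 20.
Step 3: result = 20

The answer is 20.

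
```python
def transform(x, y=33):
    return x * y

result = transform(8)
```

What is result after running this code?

Step 1: transform(8) uses default y = 33.
Step 2: Returns 8 * 33 = 264.
Step 3: result = 264

The answer is 264.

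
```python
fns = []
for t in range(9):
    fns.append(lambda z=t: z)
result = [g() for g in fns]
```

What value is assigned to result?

Step 1: Default arg z=t captures t at each iteration.
Step 2: Each lambda has its own default: 0, 1, ..., 8.
Step 3: result = [0, 1, 2, 3, 4, 5, 6, 7, 8]

The answer is [0, 1, 2, 3, 4, 5, 6, 7, 8].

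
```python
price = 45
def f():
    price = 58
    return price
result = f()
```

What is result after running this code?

Step 1: Global price = 45.
Step 2: f() creates local price = 58, shadowing the global.
Step 3: Returns local price = 58. result = 58

The answer is 58.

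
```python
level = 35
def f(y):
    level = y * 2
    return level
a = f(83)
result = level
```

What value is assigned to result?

Step 1: Global level = 35.
Step 2: f(83) creates local level = 83 * 2 = 166.
Step 3: Global level unchanged because no global keyword. result = 35

The answer is 35.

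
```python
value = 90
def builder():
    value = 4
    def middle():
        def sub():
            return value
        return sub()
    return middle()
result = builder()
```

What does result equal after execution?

Step 1: builder() defines value = 4. middle() and sub() have no local value.
Step 2: sub() checks local (none), enclosing middle() (none), enclosing builder() and finds value = 4.
Step 3: result = 4

The answer is 4.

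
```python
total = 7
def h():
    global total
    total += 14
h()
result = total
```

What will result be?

Step 1: total = 7 globally.
Step 2: h() modifies global total: total += 14 = 21.
Step 3: result = 21

The answer is 21.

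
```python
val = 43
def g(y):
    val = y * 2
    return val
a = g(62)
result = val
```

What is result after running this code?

Step 1: Global val = 43.
Step 2: g(62) creates local val = 62 * 2 = 124.
Step 3: Global val unchanged because no global keyword. result = 43

The answer is 43.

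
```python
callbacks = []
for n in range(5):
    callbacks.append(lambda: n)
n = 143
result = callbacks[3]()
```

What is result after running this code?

Step 1: Lambdas capture the variable n by reference, not by value.
Step 2: After the loop, n is reassigned to 143.
Step 3: callbacks[3]() looks up the current n = 143. result = 143

The answer is 143.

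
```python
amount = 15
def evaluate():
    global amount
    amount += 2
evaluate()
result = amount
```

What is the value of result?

Step 1: amount = 15 globally.
Step 2: evaluate() modifies global amount: amount += 2 = 17.
Step 3: result = 17

The answer is 17.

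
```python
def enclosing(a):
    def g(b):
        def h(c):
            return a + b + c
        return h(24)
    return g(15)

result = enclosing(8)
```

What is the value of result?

Step 1: a = 8, b = 15, c = 24 across three nested scopes.
Step 2: h() accesses all three via LEGB rule.
Step 3: result = 8 + 15 + 24 = 47

The answer is 47.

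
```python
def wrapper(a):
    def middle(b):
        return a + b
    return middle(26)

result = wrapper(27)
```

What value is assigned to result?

Step 1: wrapper(27) passes a = 27.
Step 2: middle(26) has b = 26, reads a = 27 from enclosing.
Step 3: result = 27 + 26 = 53

The answer is 53.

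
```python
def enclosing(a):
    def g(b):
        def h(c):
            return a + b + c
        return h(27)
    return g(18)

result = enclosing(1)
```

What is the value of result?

Step 1: a = 1, b = 18, c = 27 across three nested scopes.
Step 2: h() accesses all three via LEGB rule.
Step 3: result = 1 + 18 + 27 = 46

The answer is 46.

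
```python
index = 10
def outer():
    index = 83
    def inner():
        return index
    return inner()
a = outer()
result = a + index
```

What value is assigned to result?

Step 1: outer() has local index = 83. inner() reads from enclosing.
Step 2: outer() returns 83. Global index = 10 unchanged.
Step 3: result = 83 + 10 = 93

The answer is 93.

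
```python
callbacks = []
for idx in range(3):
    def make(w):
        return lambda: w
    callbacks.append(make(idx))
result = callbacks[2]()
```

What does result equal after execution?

Step 1: make(idx) creates a new scope capturing w = idx at call time.
Step 2: callbacks[2] = make(2), so its lambda captures w = 2.
Step 3: result = 2 (closure factory fixes late binding)

The answer is 2.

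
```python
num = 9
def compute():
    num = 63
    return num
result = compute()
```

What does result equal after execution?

Step 1: Global num = 9.
Step 2: compute() creates local num = 63, shadowing the global.
Step 3: Returns local num = 63. result = 63

The answer is 63.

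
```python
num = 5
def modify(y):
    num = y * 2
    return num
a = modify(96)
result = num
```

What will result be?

Step 1: Global num = 5.
Step 2: modify(96) creates local num = 96 * 2 = 192.
Step 3: Global num unchanged because no global keyword. result = 5

The answer is 5.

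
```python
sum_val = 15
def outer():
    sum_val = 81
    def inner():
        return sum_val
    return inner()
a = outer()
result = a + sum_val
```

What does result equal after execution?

Step 1: outer() has local sum_val = 81. inner() reads from enclosing.
Step 2: outer() returns 81. Global sum_val = 15 unchanged.
Step 3: result = 81 + 15 = 96

The answer is 96.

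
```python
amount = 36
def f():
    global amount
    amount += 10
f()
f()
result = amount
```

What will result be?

Step 1: amount = 36.
Step 2: First f(): amount = 36 + 10 = 46.
Step 3: Second f(): amount = 46 + 10 = 56. result = 56

The answer is 56.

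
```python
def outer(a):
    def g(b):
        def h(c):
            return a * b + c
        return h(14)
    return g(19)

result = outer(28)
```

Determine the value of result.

Step 1: a = 28, b = 19, c = 14.
Step 2: h() computes a * b + c = 28 * 19 + 14 = 546.
Step 3: result = 546

The answer is 546.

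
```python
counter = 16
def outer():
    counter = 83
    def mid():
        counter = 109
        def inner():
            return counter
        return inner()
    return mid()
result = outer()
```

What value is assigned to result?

Step 1: Three levels of shadowing: global 16, outer 83, mid 109.
Step 2: inner() finds counter = 109 in enclosing mid() scope.
Step 3: result = 109

The answer is 109.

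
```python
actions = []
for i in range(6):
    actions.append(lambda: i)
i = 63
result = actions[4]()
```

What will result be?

Step 1: Lambdas capture the variable i by reference, not by value.
Step 2: After the loop, i is reassigned to 63.
Step 3: actions[4]() looks up the current i = 63. result = 63

The answer is 63.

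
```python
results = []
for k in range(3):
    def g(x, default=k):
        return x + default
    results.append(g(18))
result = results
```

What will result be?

Step 1: Default argument default=k is evaluated at function definition time.
Step 2: Each iteration creates g with default = current k value.
Step 3: g(18) returns 18 + default. results = [18, 19, 20]

The answer is [18, 19, 20].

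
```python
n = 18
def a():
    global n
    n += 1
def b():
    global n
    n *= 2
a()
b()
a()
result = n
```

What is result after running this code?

Step 1: n = 18.
Step 2: a(): n = 18 + 1 = 19.
Step 3: b(): n = 19 * 2 = 38.
Step 4: a(): n = 38 + 1 = 39

The answer is 39.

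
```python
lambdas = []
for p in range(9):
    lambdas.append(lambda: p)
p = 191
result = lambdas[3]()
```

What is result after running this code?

Step 1: Lambdas capture the variable p by reference, not by value.
Step 2: After the loop, p is reassigned to 191.
Step 3: lambdas[3]() looks up the current p = 191. result = 191

The answer is 191.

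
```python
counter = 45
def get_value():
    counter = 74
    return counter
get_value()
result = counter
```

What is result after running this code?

Step 1: counter = 45 globally.
Step 2: get_value() creates a LOCAL counter = 74 (no global keyword!).
Step 3: The global counter is unchanged. result = 45

The answer is 45.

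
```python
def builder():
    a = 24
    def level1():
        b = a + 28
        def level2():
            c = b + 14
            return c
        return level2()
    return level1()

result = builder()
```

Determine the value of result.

Step 1: a = 24. b = a + 28 = 52.
Step 2: c = b + 14 = 52 + 14 = 66.
Step 3: result = 66

The answer is 66.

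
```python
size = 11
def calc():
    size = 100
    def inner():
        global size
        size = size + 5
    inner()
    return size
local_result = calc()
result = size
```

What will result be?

Step 1: Global size = 11. calc() creates local size = 100.
Step 2: inner() declares global size and adds 5: global size = 11 + 5 = 16.
Step 3: calc() returns its local size = 100 (unaffected by inner).
Step 4: result = global size = 16

The answer is 16.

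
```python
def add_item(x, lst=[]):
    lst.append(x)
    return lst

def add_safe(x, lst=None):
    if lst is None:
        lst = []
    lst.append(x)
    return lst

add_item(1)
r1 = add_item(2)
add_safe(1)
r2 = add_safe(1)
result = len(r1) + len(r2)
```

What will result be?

Step 1: add_item shares mutable default: after 2 calls, lst = [1, 2], len = 2.
Step 2: add_safe creates fresh list each time: r2 = [1], len = 1.
Step 3: result = 2 + 1 = 3

The answer is 3.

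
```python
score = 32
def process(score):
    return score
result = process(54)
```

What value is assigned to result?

Step 1: Global score = 32.
Step 2: process(54) takes parameter score = 54, which shadows the global.
Step 3: result = 54

The answer is 54.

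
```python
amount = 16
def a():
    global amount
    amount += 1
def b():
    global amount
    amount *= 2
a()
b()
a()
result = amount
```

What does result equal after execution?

Step 1: amount = 16.
Step 2: a(): amount = 16 + 1 = 17.
Step 3: b(): amount = 17 * 2 = 34.
Step 4: a(): amount = 34 + 1 = 35

The answer is 35.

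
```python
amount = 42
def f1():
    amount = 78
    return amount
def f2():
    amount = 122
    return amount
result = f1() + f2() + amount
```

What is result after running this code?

Step 1: Each function shadows global amount with its own local.
Step 2: f1() returns 78, f2() returns 122.
Step 3: Global amount = 42 is unchanged. result = 78 + 122 + 42 = 242

The answer is 242.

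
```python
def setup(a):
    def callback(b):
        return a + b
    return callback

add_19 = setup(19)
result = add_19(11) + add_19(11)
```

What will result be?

Step 1: add_19 captures a = 19.
Step 2: add_19(11) = 19 + 11 = 30, called twice.
Step 3: result = 30 + 30 = 60

The answer is 60.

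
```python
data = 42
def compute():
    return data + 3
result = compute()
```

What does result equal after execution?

Step 1: data = 42 is defined globally.
Step 2: compute() looks up data from global scope = 42, then computes 42 + 3 = 45.
Step 3: result = 45

The answer is 45.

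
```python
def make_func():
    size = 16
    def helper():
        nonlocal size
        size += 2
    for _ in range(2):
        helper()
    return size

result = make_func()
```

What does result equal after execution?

Step 1: size = 16.
Step 2: helper() is called 2 times in a loop, each adding 2 via nonlocal.
Step 3: size = 16 + 2 * 2 = 20

The answer is 20.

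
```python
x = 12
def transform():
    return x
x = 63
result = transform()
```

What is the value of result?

Step 1: x is first set to 12, then reassigned to 63.
Step 2: transform() is called after the reassignment, so it looks up the current global x = 63.
Step 3: result = 63

The answer is 63.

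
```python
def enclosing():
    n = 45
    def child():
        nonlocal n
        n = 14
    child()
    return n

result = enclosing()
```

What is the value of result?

Step 1: enclosing() sets n = 45.
Step 2: child() uses nonlocal to reassign n = 14.
Step 3: result = 14

The answer is 14.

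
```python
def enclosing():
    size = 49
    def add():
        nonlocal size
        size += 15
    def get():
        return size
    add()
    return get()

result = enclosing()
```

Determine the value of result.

Step 1: size = 49. add() modifies it via nonlocal, get() reads it.
Step 2: add() makes size = 49 + 15 = 64.
Step 3: get() returns 64. result = 64

The answer is 64.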